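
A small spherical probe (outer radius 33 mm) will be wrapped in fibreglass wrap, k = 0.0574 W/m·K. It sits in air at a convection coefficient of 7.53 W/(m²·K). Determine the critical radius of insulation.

For a sphere r_cr = 2k/h = 2×0.0574/7.53
r_cr = 15.2 mm; since the bare radius (33 mm) is above r_cr, any added insulation will reduce heat loss.

r_cr ≈ 15.2 mm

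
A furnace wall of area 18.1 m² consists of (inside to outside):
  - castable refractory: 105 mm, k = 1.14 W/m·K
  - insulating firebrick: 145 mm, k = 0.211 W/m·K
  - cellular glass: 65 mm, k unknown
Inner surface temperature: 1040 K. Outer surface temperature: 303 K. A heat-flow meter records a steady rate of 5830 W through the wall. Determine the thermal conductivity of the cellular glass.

Model the wall as resistances in series:
R_castable refractory = L/(kA) = 0.105/(1.14×18.1) = 0.005089 K/W
R_insulating firebrick = L/(kA) = 0.145/(0.211×18.1) = 0.03797 K/W
Sum of known resistances R_other = 0.04306 K/W
Total R = ΔT/Q = 737/5830 = 0.1264 K/W
R_cellular glass = R_total − R_other = 0.08336 K/W
k = L/(R·A) = 0.065/(0.08336×18.1)

k ≈ 0.0431 W/(m·K)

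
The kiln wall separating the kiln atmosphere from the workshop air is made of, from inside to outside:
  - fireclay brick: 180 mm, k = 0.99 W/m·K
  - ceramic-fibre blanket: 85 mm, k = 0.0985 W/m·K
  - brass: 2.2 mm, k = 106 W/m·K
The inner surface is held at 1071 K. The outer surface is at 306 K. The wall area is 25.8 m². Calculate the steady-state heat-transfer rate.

Q ≈ 18900 W

Series thermal resistances:
R_fireclay brick = L/(kA) = 0.18/(0.99×25.8) = 0.007047 K/W
R_ceramic-fibre blanket = L/(kA) = 0.085/(0.0985×25.8) = 0.03345 K/W
R_brass = L/(kA) = 0.0022/(106×25.8) = 8.044×10^-7 K/W
R_total = 0.0405 K/W
Q = ΔT / R_total = 765 / 0.0405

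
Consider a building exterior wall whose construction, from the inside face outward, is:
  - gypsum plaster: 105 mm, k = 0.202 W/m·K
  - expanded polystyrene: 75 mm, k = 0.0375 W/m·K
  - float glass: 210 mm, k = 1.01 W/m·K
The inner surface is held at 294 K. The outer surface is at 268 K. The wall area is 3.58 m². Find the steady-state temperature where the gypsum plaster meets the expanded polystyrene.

Thermal resistances in series:
R_gypsum plaster = L/(kA) = 0.105/(0.202×3.58) = 0.1452 K/W
R_expanded polystyrene = L/(kA) = 0.075/(0.0375×3.58) = 0.5587 K/W
R_float glass = L/(kA) = 0.21/(1.01×3.58) = 0.05808 K/W
R_total = 0.7619 K/W;  Q = ΔT/R_total = 26/0.7619 = 34.12 W
T_interface = T_inner − Q·ΣR(inner→interface) = 294 − 34.1×0.1452

T ≈ 289 K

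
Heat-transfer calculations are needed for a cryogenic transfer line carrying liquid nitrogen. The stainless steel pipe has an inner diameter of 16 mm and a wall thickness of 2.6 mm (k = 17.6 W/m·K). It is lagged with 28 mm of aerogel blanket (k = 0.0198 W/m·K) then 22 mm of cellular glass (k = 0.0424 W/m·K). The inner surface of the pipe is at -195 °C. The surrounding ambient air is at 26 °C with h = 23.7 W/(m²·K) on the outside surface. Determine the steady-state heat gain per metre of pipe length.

Per-layer cylindrical resistances, series-summed:
R_stainless steel pipe wall = ln(10.6/8)/(2π×17.6×1) = 0.002545 K/W
R_aerogel blanket = ln(38.6/10.6)/(2π×0.0198×1) = 10.39 K/W
R_cellular glass = ln(60.6/38.6)/(2π×0.0424×1) = 1.693 K/W
R_outer film = 1/(h_o·2πr_oL) = 1/(23.7×2π×0.0606×1) = 0.1108 K/W
R_total = 12.19 K/W
Q = ΔT/R_total = 221/12.19

q′ ≈ 18.1 W/m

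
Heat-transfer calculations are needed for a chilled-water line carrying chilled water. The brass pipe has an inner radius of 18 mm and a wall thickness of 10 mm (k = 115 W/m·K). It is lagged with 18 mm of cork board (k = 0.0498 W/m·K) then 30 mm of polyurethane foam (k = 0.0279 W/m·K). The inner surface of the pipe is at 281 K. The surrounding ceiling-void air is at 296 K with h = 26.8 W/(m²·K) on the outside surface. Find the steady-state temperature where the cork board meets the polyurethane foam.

Per-layer cylindrical resistances, series-summed:
R_brass pipe wall = ln(28/18)/(2π×115×1) = 6.115×10^-4 K/W
R_cork board = ln(46/28)/(2π×0.0498×1) = 1.587 K/W
R_polyurethane foam = ln(76/46)/(2π×0.0279×1) = 2.864 K/W
R_outer film = 1/(h_o·2πr_oL) = 1/(26.8×2π×0.076×1) = 0.07814 K/W
R_total = 4.529 K/W
Q = ΔT/R_total = 15/4.529
Q = 3.31 W/m
T_interface = T_inner + Q·ΣR(inner→interface) = 281 + 3.31×1.587

T ≈ 286 K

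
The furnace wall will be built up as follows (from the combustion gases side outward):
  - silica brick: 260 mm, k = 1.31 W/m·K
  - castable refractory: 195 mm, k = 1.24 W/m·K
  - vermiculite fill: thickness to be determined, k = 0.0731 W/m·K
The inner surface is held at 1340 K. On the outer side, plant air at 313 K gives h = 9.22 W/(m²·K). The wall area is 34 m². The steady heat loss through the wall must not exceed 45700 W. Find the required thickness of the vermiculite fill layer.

Treating each layer as a thermal resistance in series:
R_silica brick = L/(kA) = 0.26/(1.31×34) = 0.005837 K/W
R_castable refractory = L/(kA) = 0.195/(1.24×34) = 0.004625 K/W
R_outer film = 1/(h_o·A) = 1/(9.22×34) = 0.00319 K/W
Sum of the known resistances R_other = 0.01365 K/W
Required total resistance R_tot = ΔT/Q_allow = 1027/45700 = 0.02247 K/W
R_vermiculite fill = R_tot − R_other = 0.00882 K/W
L = R·k·A = 0.00882×0.0731×34

L ≈ 21.9 mm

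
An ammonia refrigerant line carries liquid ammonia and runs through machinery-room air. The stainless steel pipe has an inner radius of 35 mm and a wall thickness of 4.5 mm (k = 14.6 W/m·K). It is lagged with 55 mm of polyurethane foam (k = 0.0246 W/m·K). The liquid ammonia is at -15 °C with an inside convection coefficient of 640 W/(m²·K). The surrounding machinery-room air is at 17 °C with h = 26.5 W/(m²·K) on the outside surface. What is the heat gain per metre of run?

Cylindrical conduction, so R = ln(r₂/r₁)/(2πkL) per layer, in series:
R_inner film = 1/(h_i·2πr₁L) = 1/(640×2π×0.035×1) = 0.007105 K/W
R_stainless steel pipe wall = ln(39.5/35)/(2π×14.6×1) = 0.001319 K/W
R_polyurethane foam = ln(94.5/39.5)/(2π×0.0246×1) = 5.644 K/W
R_outer film = 1/(h_o·2πr_oL) = 1/(26.5×2π×0.0945×1) = 0.06355 K/W
R_total = 5.716 K/W
Q = ΔT/R_total = 32/5.716

q′ ≈ 5.6 W/m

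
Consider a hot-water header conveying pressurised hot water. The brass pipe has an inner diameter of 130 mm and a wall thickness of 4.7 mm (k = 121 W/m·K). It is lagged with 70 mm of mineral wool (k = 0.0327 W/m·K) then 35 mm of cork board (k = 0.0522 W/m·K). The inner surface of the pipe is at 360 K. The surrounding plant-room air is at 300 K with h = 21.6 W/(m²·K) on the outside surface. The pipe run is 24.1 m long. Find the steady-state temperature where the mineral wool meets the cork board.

T ≈ 311 K

Cylindrical conduction, so R = ln(r₂/r₁)/(2πkL) per layer, in series:
R_brass pipe wall = ln(69.7/65)/(2π×121×24.1) = 3.81×10^-6 K/W
R_mineral wool = ln(139.7/69.7)/(2π×0.0327×24.1) = 0.1404 K/W
R_cork board = ln(174.7/139.7)/(2π×0.0522×24.1) = 0.02828 K/W
R_outer film = 1/(h_o·2πr_oL) = 1/(21.6×2π×0.1747×24.1) = 0.00175 K/W
R_total = 0.1705 K/W
Q = ΔT/R_total = 60/0.1705
Q = 352 W
T_interface = T_inner − Q·ΣR(inner→interface) = 360 − 352×0.1404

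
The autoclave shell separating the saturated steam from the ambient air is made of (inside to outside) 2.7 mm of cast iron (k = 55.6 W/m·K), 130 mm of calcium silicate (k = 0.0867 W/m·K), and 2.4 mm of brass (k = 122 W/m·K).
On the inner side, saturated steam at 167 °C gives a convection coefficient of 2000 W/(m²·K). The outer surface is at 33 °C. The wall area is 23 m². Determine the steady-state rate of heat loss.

Using the resistance-network approach (series):
R_inner film = 1/(h_i·A) = 1/(2000×23) = 2.174×10^-5 K/W
R_cast iron = L/(kA) = 0.0027/(55.6×23) = 2.111×10^-6 K/W
R_calcium silicate = L/(kA) = 0.13/(0.0867×23) = 0.06519 K/W
R_brass = L/(kA) = 0.0024/(122×23) = 8.553×10^-7 K/W
R_total = 0.06522 K/W
Q = ΔT / R_total = 134 / 0.06522

Q ≈ 2050 W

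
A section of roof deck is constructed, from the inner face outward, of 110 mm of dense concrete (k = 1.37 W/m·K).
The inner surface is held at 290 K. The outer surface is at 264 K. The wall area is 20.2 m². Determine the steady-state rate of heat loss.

Q ≈ 6540 W

Thermal resistances in series:
R_dense concrete = L/(kA) = 0.11/(1.37×20.2) = 0.003975 K/W
R_total = 0.003975 K/W
Q = ΔT / R_total = 26 / 0.003975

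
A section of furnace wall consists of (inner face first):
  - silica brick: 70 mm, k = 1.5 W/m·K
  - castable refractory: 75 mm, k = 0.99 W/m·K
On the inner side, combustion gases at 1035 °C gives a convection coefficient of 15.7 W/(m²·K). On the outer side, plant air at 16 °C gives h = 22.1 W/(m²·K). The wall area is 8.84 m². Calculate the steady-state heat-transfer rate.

Thermal resistances in series:
R_inner film = 1/(h_i·A) = 1/(15.7×8.84) = 0.007205 K/W
R_silica brick = L/(kA) = 0.07/(1.5×8.84) = 0.005279 K/W
R_castable refractory = L/(kA) = 0.075/(0.99×8.84) = 0.00857 K/W
R_outer film = 1/(h_o·A) = 1/(22.1×8.84) = 0.005119 K/W
R_total = 0.02617 K/W
Q = ΔT / R_total = 1019 / 0.02617

Q ≈ 38900 W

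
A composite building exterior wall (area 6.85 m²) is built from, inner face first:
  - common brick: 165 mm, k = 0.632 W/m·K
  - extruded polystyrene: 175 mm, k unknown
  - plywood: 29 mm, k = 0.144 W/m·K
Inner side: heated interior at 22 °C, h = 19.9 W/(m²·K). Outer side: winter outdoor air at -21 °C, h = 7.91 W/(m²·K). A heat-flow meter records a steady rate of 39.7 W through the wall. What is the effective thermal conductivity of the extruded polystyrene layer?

k ≈ 0.0258 W/(m·K)

Using the resistance-network approach (series):
R_inner film = 1/(h_i·A) = 1/(19.9×6.85) = 0.007336 K/W
R_common brick = L/(kA) = 0.165/(0.632×6.85) = 0.03811 K/W
R_plywood = L/(kA) = 0.029/(0.144×6.85) = 0.0294 K/W
R_outer film = 1/(h_o·A) = 1/(7.91×6.85) = 0.01846 K/W
Sum of known resistances R_other = 0.0933 K/W
Total R = ΔT/Q = 43/39.7 = 1.083 K/W
R_extruded polystyrene = R_total − R_other = 0.9898 K/W
k = L/(R·A) = 0.175/(0.9898×6.85)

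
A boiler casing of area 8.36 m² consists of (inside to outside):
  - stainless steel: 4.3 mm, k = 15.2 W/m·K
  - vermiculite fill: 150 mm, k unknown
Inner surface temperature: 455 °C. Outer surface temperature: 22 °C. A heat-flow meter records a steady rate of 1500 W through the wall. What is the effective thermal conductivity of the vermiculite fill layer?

Thermal resistances in series:
R_stainless steel = L/(kA) = 0.0043/(15.2×8.36) = 3.384×10^-5 K/W
Sum of known resistances R_other = 3.384×10^-5 K/W
Total R = ΔT/Q = 433/1500 = 0.2887 K/W
R_vermiculite fill = R_total − R_other = 0.2886 K/W
k = L/(R·A) = 0.15/(0.2886×8.36)

k ≈ 0.0622 W/(m·K)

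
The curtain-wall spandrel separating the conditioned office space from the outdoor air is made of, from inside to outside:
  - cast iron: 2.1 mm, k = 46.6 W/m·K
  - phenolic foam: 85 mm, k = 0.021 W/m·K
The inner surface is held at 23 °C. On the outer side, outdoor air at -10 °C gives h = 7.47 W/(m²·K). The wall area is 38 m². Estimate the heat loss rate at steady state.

Q ≈ 300 W

Thermal resistances in series:
R_cast iron = L/(kA) = 0.0021/(46.6×38) = 1.186×10^-6 K/W
R_phenolic foam = L/(kA) = 0.085/(0.021×38) = 0.1065 K/W
R_outer film = 1/(h_o·A) = 1/(7.47×38) = 0.003523 K/W
R_total = 0.11 K/W
Q = ΔT / R_total = 33 / 0.11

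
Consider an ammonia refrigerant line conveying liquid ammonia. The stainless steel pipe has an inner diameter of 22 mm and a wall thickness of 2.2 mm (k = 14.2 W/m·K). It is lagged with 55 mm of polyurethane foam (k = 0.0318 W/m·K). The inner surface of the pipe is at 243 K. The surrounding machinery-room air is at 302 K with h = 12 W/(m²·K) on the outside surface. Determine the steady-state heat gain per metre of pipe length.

For a radial system each layer contributes R = ln(r_out/r_in)/(2πkL); films add R = 1/(hA).
R_stainless steel pipe wall = ln(13.2/11)/(2π×14.2×1) = 0.002043 K/W
R_polyurethane foam = ln(68.2/13.2)/(2π×0.0318×1) = 8.219 K/W
R_outer film = 1/(h_o·2πr_oL) = 1/(12×2π×0.0682×1) = 0.1945 K/W
R_total = 8.416 K/W
Q = ΔT/R_total = 59/8.416

q′ ≈ 7.01 W/m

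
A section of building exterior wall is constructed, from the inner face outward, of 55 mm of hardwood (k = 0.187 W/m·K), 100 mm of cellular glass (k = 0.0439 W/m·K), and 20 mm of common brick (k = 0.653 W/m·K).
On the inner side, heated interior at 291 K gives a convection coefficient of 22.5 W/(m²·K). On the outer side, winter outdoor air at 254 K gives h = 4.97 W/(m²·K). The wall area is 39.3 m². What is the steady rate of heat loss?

Q ≈ 511 W

Model the wall as resistances in series:
R_inner film = 1/(h_i·A) = 1/(22.5×39.3) = 0.001131 K/W
R_hardwood = L/(kA) = 0.055/(0.187×39.3) = 0.007484 K/W
R_cellular glass = L/(kA) = 0.1/(0.0439×39.3) = 0.05796 K/W
R_common brick = L/(kA) = 0.02/(0.653×39.3) = 7.793×10^-4 K/W
R_outer film = 1/(h_o·A) = 1/(4.97×39.3) = 0.00512 K/W
R_total = 0.07248 K/W
Q = ΔT / R_total = 37 / 0.07248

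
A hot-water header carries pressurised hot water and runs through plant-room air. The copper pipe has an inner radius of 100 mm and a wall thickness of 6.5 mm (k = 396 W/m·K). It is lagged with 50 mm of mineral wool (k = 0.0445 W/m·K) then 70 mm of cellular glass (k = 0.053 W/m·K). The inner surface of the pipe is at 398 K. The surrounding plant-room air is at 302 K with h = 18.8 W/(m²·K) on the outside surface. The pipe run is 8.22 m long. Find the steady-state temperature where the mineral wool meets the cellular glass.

T ≈ 346 K

Treating each annulus and film as a series resistance:
R_copper pipe wall = ln(106.5/100)/(2π×396×8.22) = 3.079×10^-6 K/W
R_mineral wool = ln(156.5/106.5)/(2π×0.0445×8.22) = 0.1675 K/W
R_cellular glass = ln(226.5/156.5)/(2π×0.053×8.22) = 0.1351 K/W
R_outer film = 1/(h_o·2πr_oL) = 1/(18.8×2π×0.2265×8.22) = 0.004547 K/W
R_total = 0.3071 K/W
Q = ΔT/R_total = 96/0.3071
Q = 313 W
T_interface = T_inner − Q·ΣR(inner→interface) = 398 − 313×0.1675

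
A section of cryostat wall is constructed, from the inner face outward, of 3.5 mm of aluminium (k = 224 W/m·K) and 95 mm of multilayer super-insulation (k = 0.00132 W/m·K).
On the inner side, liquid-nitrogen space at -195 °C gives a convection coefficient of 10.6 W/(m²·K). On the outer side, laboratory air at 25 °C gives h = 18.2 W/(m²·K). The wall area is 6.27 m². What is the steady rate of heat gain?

Q ≈ 19.1 W

Thermal resistances in series:
R_inner film = 1/(h_i·A) = 1/(10.6×6.27) = 0.01505 K/W
R_aluminium = L/(kA) = 0.0035/(224×6.27) = 2.492×10^-6 K/W
R_multilayer super-insulation = L/(kA) = 0.095/(0.00132×6.27) = 11.48 K/W
R_outer film = 1/(h_o·A) = 1/(18.2×6.27) = 0.008763 K/W
R_total = 11.5 K/W
Q = ΔT / R_total = 220 / 11.5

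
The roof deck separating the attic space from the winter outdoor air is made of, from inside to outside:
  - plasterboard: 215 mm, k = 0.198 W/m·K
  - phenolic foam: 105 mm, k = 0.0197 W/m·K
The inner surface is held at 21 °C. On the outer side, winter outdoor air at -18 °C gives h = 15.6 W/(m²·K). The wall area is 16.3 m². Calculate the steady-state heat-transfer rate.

Treating each layer as a thermal resistance in series:
R_plasterboard = L/(kA) = 0.215/(0.198×16.3) = 0.06662 K/W
R_phenolic foam = L/(kA) = 0.105/(0.0197×16.3) = 0.327 K/W
R_outer film = 1/(h_o·A) = 1/(15.6×16.3) = 0.003933 K/W
R_total = 0.3975 K/W
Q = ΔT / R_total = 39 / 0.3975

Q ≈ 98.1 W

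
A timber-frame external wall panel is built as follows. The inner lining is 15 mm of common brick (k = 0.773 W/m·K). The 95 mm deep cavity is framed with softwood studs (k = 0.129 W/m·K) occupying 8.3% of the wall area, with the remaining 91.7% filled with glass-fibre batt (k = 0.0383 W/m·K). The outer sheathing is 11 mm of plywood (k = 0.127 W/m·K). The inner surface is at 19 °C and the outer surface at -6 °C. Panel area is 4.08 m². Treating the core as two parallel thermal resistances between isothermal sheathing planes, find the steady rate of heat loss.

Q ≈ 46.8 W

Sheathing layers in series; stud and cavity paths in parallel between them.
R_inner = 0.015/(0.773×4.08) = 0.004756 K/W
R_stud  = 0.095/(0.129×0.083×4.08) = 2.175 K/W
R_cav   = 0.095/(0.0383×0.917×4.08) = 0.663 K/W
1/R_core = 1/R_stud + 1/R_cav → R_core = 0.5081 K/W
R_outer = 0.011/(0.127×4.08) = 0.02123 K/W
R_total = 0.5341 K/W
Q = ΔT/R_total = 25/0.5341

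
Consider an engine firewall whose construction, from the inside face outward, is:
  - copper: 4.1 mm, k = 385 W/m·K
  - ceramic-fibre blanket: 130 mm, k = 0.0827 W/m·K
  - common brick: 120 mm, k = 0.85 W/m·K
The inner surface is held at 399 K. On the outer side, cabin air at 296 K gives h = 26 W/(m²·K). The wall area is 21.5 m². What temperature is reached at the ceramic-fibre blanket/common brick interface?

Series thermal resistances:
R_copper = L/(kA) = 0.0041/(385×21.5) = 4.953×10^-7 K/W
R_ceramic-fibre blanket = L/(kA) = 0.13/(0.0827×21.5) = 0.07311 K/W
R_common brick = L/(kA) = 0.12/(0.85×21.5) = 0.006566 K/W
R_outer film = 1/(h_o·A) = 1/(26×21.5) = 0.001789 K/W
R_total = 0.08147 K/W;  Q = ΔT/R_total = 103/0.08147 = 1264 W
T_interface = T_inner − Q·ΣR(inner→interface) = 399 − 1260×0.07311

T ≈ 307 K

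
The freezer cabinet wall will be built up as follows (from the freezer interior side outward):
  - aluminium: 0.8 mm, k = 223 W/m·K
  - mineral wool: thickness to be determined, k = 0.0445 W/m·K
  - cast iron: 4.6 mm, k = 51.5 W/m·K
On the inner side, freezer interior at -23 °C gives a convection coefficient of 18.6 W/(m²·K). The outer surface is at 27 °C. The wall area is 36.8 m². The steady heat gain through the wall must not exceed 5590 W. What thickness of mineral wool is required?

Treating each layer as a thermal resistance in series:
R_inner film = 1/(h_i·A) = 1/(18.6×36.8) = 0.001461 K/W
R_aluminium = L/(kA) = 0.0008/(223×36.8) = 9.748×10^-8 K/W
R_cast iron = L/(kA) = 0.0046/(51.5×36.8) = 2.427×10^-6 K/W
Sum of the known resistances R_other = 0.001463 K/W
Required total resistance R_tot = ΔT/Q_allow = 50/5590 = 0.008945 K/W
R_mineral wool = R_tot − R_other = 0.007481 K/W
L = R·k·A = 0.007481×0.0445×36.8

L ≈ 12.3 mm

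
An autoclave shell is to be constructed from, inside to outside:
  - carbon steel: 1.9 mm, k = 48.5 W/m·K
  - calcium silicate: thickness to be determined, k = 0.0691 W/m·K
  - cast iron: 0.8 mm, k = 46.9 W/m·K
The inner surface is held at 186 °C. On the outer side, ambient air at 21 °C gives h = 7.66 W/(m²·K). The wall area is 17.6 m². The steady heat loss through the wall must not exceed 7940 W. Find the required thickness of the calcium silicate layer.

L ≈ 16.2 mm

Thermal resistances in series:
R_carbon steel = L/(kA) = 0.0019/(48.5×17.6) = 2.226×10^-6 K/W
R_cast iron = L/(kA) = 0.0008/(46.9×17.6) = 9.692×10^-7 K/W
R_outer film = 1/(h_o·A) = 1/(7.66×17.6) = 0.007418 K/W
Sum of the known resistances R_other = 0.007421 K/W
Required total resistance R_tot = ΔT/Q_allow = 165/7940 = 0.02078 K/W
R_calcium silicate = R_tot − R_other = 0.01336 K/W
L = R·k·A = 0.01336×0.0691×17.6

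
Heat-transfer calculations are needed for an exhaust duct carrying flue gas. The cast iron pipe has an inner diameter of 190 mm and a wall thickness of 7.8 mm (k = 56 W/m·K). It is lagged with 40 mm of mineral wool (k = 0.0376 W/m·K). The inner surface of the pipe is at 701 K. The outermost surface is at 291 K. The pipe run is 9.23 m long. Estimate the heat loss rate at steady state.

Q ≈ 2720 W

Cylindrical conduction, so R = ln(r₂/r₁)/(2πkL) per layer, in series:
R_cast iron pipe wall = ln(102.8/95)/(2π×56×9.23) = 2.43×10^-5 K/W
R_mineral wool = ln(142.8/102.8)/(2π×0.0376×9.23) = 0.1507 K/W
R_total = 0.1507 K/W
Q = ΔT/R_total = 410/0.1507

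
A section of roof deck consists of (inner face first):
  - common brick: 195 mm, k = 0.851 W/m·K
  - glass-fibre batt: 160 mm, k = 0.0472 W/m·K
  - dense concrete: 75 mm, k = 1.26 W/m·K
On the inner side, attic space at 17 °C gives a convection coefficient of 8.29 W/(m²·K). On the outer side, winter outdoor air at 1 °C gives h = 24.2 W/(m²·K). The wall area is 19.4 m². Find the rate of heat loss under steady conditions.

Series thermal resistances:
R_inner film = 1/(h_i·A) = 1/(8.29×19.4) = 0.006218 K/W
R_common brick = L/(kA) = 0.195/(0.851×19.4) = 0.01181 K/W
R_glass-fibre batt = L/(kA) = 0.16/(0.0472×19.4) = 0.1747 K/W
R_dense concrete = L/(kA) = 0.075/(1.26×19.4) = 0.003068 K/W
R_outer film = 1/(h_o·A) = 1/(24.2×19.4) = 0.00213 K/W
R_total = 0.198 K/W
Q = ΔT / R_total = 16 / 0.198

Q ≈ 80.8 W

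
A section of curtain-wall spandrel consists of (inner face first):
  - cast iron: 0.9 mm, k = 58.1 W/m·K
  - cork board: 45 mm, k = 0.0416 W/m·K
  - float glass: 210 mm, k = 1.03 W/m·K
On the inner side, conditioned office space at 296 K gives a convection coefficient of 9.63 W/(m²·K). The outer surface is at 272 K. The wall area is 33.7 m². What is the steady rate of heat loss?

Q ≈ 582 W

Model the wall as resistances in series:
R_inner film = 1/(h_i·A) = 1/(9.63×33.7) = 0.003081 K/W
R_cast iron = L/(kA) = 0.0009/(58.1×33.7) = 4.597×10^-7 K/W
R_cork board = L/(kA) = 0.045/(0.0416×33.7) = 0.0321 K/W
R_float glass = L/(kA) = 0.21/(1.03×33.7) = 0.00605 K/W
R_total = 0.04123 K/W
Q = ΔT / R_total = 24 / 0.04123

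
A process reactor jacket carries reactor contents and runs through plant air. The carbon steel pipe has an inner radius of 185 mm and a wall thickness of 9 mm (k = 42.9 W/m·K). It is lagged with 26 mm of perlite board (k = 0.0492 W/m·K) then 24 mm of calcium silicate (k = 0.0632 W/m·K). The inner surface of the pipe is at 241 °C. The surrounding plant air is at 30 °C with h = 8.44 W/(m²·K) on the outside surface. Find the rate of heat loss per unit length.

q′ ≈ 283 W/m

Cylindrical conduction, so R = ln(r₂/r₁)/(2πkL) per layer, in series:
R_carbon steel pipe wall = ln(194/185)/(2π×42.9×1) = 1.762×10^-4 K/W
R_perlite board = ln(220/194)/(2π×0.0492×1) = 0.4068 K/W
R_calcium silicate = ln(244/220)/(2π×0.0632×1) = 0.2607 K/W
R_outer film = 1/(h_o·2πr_oL) = 1/(8.44×2π×0.244×1) = 0.07728 K/W
R_total = 0.745 K/W
Q = ΔT/R_total = 211/0.745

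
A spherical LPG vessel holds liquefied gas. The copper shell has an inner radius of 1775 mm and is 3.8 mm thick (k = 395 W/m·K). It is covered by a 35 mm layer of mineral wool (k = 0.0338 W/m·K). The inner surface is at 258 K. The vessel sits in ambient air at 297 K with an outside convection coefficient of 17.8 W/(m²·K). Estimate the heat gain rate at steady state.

Each spherical layer contributes R = (1/r_i − 1/r_o)/(4πk):
R_copper shell = (1/1.775 − 1/1.7788)/(4π×395) = 2.425×10^-7 K/W
R_mineral wool = (1/1.7788 − 1/1.8138)/(4π×0.0338) = 0.02554 K/W
R_outer film = 1/(h·4πr_o²) = 1/(17.8×4π×1.8138²) = 0.001359 K/W
R_total = 0.0269 K/W
Q = ΔT/R_total = 39/0.0269

Q ≈ 1450 W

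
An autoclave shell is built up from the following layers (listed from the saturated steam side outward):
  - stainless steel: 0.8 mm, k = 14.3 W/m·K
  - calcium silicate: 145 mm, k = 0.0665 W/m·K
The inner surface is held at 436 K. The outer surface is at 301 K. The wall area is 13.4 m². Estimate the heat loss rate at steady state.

Q ≈ 830 W

Treating each layer as a thermal resistance in series:
R_stainless steel = L/(kA) = 0.0008/(14.3×13.4) = 4.175×10^-6 K/W
R_calcium silicate = L/(kA) = 0.145/(0.0665×13.4) = 0.1627 K/W
R_total = 0.1627 K/W
Q = ΔT / R_total = 135 / 0.1627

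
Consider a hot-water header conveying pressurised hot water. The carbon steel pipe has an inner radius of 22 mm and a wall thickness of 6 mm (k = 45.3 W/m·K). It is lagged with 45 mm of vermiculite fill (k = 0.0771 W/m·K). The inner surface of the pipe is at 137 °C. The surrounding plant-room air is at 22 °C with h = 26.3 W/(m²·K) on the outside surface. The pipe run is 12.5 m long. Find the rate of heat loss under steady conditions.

Q ≈ 697 W

Radial resistances (cylindrical: R_cond = ln(r_o/r_i)/(2πkL), R_conv = 1/(h·2πrL)):
R_carbon steel pipe wall = ln(28/22)/(2π×45.3×12.5) = 6.778×10^-5 K/W
R_vermiculite fill = ln(73/28)/(2π×0.0771×12.5) = 0.1582 K/W
R_outer film = 1/(h_o·2πr_oL) = 1/(26.3×2π×0.073×12.5) = 0.006632 K/W
R_total = 0.1649 K/W
Q = ΔT/R_total = 115/0.1649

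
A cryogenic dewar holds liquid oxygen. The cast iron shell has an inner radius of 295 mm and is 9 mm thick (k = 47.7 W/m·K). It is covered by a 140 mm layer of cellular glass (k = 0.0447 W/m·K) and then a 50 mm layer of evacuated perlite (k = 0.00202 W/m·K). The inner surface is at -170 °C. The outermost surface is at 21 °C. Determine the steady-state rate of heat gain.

Q ≈ 17.6 W

Spherical conduction: R = (1/r_in − 1/r_out)/(4πk) per layer; series-sum.
R_cast iron shell = (1/0.295 − 1/0.304)/(4π×47.7) = 1.674×10^-4 K/W
R_cellular glass = (1/0.304 − 1/0.444)/(4π×0.0447) = 1.847 K/W
R_evacuated perlite = (1/0.444 − 1/0.494)/(4π×0.00202) = 8.98 K/W
R_total = 10.83 K/W
Q = ΔT/R_total = 191/10.83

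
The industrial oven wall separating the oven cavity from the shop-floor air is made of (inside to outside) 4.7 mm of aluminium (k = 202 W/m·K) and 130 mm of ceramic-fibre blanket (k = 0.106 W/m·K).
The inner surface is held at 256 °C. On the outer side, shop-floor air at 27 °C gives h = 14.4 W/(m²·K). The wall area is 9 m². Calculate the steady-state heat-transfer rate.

Model the wall as resistances in series:
R_aluminium = L/(kA) = 0.0047/(202×9) = 2.585×10^-6 K/W
R_ceramic-fibre blanket = L/(kA) = 0.13/(0.106×9) = 0.1363 K/W
R_outer film = 1/(h_o·A) = 1/(14.4×9) = 0.007716 K/W
R_total = 0.144 K/W
Q = ΔT / R_total = 229 / 0.144

Q ≈ 1590 W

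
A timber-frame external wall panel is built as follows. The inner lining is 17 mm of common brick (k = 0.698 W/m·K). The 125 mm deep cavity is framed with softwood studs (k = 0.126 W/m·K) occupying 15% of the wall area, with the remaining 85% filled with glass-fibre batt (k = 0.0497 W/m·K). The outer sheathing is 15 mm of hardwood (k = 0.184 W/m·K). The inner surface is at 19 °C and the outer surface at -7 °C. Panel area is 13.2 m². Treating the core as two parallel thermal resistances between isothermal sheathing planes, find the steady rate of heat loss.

Q ≈ 160 W

Sheathing layers in series; stud and cavity paths in parallel between them.
R_inner = 0.017/(0.698×13.2) = 0.001845 K/W
R_stud  = 0.125/(0.126×0.15×13.2) = 0.501 K/W
R_cav   = 0.125/(0.0497×0.85×13.2) = 0.2242 K/W
1/R_core = 1/R_stud + 1/R_cav → R_core = 0.1549 K/W
R_outer = 0.015/(0.184×13.2) = 0.006176 K/W
R_total = 0.1629 K/W
Q = ΔT/R_total = 26/0.1629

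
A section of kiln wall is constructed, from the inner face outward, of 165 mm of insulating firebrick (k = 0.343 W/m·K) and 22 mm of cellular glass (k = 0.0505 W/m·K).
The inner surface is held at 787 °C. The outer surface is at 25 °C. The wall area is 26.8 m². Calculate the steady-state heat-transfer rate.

Treating each layer as a thermal resistance in series:
R_insulating firebrick = L/(kA) = 0.165/(0.343×26.8) = 0.01795 K/W
R_cellular glass = L/(kA) = 0.022/(0.0505×26.8) = 0.01626 K/W
R_total = 0.0342 K/W
Q = ΔT / R_total = 762 / 0.0342

Q ≈ 22300 W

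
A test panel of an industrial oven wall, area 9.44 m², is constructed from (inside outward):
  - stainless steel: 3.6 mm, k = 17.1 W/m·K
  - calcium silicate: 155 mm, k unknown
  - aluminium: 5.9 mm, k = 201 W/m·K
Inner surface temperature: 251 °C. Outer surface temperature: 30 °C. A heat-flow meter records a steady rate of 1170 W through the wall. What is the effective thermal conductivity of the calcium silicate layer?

Treating each layer as a thermal resistance in series:
R_stainless steel = L/(kA) = 0.0036/(17.1×9.44) = 2.23×10^-5 K/W
R_aluminium = L/(kA) = 0.0059/(201×9.44) = 3.109×10^-6 K/W
Sum of known resistances R_other = 2.541×10^-5 K/W
Total R = ΔT/Q = 221/1170 = 0.1889 K/W
R_calcium silicate = R_total − R_other = 0.1889 K/W
k = L/(R·A) = 0.155/(0.1889×9.44)

k ≈ 0.0869 W/(m·K)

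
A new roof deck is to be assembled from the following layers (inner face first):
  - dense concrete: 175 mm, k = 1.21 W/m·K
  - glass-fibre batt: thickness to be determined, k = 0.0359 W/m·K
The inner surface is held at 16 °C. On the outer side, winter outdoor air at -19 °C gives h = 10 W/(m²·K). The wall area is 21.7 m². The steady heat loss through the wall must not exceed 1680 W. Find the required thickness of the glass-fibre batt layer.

Treating each layer as a thermal resistance in series:
R_dense concrete = L/(kA) = 0.175/(1.21×21.7) = 0.006665 K/W
R_outer film = 1/(h_o·A) = 1/(10×21.7) = 0.004608 K/W
Sum of the known resistances R_other = 0.01127 K/W
Required total resistance R_tot = ΔT/Q_allow = 35/1680 = 0.02083 K/W
R_glass-fibre batt = R_tot − R_other = 0.00956 K/W
L = R·k·A = 0.00956×0.0359×21.7

L ≈ 7.45 mm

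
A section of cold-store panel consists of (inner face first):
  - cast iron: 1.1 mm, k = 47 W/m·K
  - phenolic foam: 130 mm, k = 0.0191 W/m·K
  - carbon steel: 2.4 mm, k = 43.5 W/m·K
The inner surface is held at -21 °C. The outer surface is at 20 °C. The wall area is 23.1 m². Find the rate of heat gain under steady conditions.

Model the wall as resistances in series:
R_cast iron = L/(kA) = 0.0011/(47×23.1) = 1.013×10^-6 K/W
R_phenolic foam = L/(kA) = 0.13/(0.0191×23.1) = 0.2946 K/W
R_carbon steel = L/(kA) = 0.0024/(43.5×23.1) = 2.388×10^-6 K/W
R_total = 0.2946 K/W
Q = ΔT / R_total = 41 / 0.2946

Q ≈ 139 W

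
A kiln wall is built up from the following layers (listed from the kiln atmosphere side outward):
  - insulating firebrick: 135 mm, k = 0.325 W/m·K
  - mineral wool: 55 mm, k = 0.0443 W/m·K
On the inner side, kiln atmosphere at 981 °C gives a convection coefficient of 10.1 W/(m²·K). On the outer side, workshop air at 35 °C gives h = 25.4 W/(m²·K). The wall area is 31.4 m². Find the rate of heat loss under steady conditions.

Q ≈ 16500 W

Treating each layer as a thermal resistance in series:
R_inner film = 1/(h_i·A) = 1/(10.1×31.4) = 0.003153 K/W
R_insulating firebrick = L/(kA) = 0.135/(0.325×31.4) = 0.01323 K/W
R_mineral wool = L/(kA) = 0.055/(0.0443×31.4) = 0.03954 K/W
R_outer film = 1/(h_o·A) = 1/(25.4×31.4) = 0.001254 K/W
R_total = 0.05718 K/W
Q = ΔT / R_total = 946 / 0.05718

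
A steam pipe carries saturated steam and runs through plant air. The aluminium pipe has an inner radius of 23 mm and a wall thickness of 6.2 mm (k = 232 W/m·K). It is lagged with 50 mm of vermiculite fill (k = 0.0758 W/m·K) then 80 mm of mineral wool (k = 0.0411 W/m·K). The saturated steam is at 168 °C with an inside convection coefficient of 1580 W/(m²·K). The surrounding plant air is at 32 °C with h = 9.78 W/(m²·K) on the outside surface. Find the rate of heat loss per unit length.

Radial resistances (cylindrical: R_cond = ln(r_o/r_i)/(2πkL), R_conv = 1/(h·2πrL)):
R_inner film = 1/(h_i·2πr₁L) = 1/(1580×2π×0.023×1) = 0.00438 K/W
R_aluminium pipe wall = ln(29.2/23)/(2π×232×1) = 1.637×10^-4 K/W
R_vermiculite fill = ln(79.2/29.2)/(2π×0.0758×1) = 2.095 K/W
R_mineral wool = ln(159.2/79.2)/(2π×0.0411×1) = 2.704 K/W
R_outer film = 1/(h_o·2πr_oL) = 1/(9.78×2π×0.1592×1) = 0.1022 K/W
R_total = 4.905 K/W
Q = ΔT/R_total = 136/4.905

q′ ≈ 27.7 W/m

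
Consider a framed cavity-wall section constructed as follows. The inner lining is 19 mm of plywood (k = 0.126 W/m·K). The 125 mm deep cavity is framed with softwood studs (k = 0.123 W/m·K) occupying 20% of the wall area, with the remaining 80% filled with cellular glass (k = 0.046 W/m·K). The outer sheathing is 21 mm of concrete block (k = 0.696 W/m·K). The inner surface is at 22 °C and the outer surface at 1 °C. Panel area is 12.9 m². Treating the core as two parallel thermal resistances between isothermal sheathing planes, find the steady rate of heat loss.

Sheathing layers in series; stud and cavity paths in parallel between them.
R_inner = 0.019/(0.126×12.9) = 0.01169 K/W
R_stud  = 0.125/(0.123×0.2×12.9) = 0.3939 K/W
R_cav   = 0.125/(0.046×0.8×12.9) = 0.2633 K/W
1/R_core = 1/R_stud + 1/R_cav → R_core = 0.1578 K/W
R_outer = 0.021/(0.696×12.9) = 0.002339 K/W
R_total = 0.1718 K/W
Q = ΔT/R_total = 21/0.1718

Q ≈ 122 W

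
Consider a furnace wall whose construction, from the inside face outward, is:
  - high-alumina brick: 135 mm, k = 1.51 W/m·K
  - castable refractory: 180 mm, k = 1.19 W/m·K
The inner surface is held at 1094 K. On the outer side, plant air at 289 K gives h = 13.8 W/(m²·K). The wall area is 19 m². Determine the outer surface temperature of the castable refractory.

T ≈ 475 K

Model the wall as resistances in series:
R_high-alumina brick = L/(kA) = 0.135/(1.51×19) = 0.004705 K/W
R_castable refractory = L/(kA) = 0.18/(1.19×19) = 0.007961 K/W
R_outer film = 1/(h_o·A) = 1/(13.8×19) = 0.003814 K/W
R_total = 0.01648 K/W;  Q = ΔT/R_total = 805/0.01648 = 48850 W
T_interface = T_inner − Q·ΣR(inner→interface) = 1094 − 48800×0.01267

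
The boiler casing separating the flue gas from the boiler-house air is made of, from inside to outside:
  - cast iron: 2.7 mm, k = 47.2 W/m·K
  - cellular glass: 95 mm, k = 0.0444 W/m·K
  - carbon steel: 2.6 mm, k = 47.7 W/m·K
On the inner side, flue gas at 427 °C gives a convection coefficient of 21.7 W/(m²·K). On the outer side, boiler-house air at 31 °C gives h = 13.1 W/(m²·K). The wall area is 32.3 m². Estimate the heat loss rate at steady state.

Using the resistance-network approach (series):
R_inner film = 1/(h_i·A) = 1/(21.7×32.3) = 0.001427 K/W
R_cast iron = L/(kA) = 0.0027/(47.2×32.3) = 1.771×10^-6 K/W
R_cellular glass = L/(kA) = 0.095/(0.0444×32.3) = 0.06624 K/W
R_carbon steel = L/(kA) = 0.0026/(47.7×32.3) = 1.688×10^-6 K/W
R_outer film = 1/(h_o·A) = 1/(13.1×32.3) = 0.002363 K/W
R_total = 0.07004 K/W
Q = ΔT / R_total = 396 / 0.07004

Q ≈ 5650 W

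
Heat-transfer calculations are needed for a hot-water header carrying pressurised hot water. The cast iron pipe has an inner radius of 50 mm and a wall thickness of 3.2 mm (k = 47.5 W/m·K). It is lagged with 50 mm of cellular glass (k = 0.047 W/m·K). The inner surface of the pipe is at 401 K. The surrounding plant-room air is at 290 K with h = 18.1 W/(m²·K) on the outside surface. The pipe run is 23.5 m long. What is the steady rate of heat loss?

Radial resistances (cylindrical: R_cond = ln(r_o/r_i)/(2πkL), R_conv = 1/(h·2πrL)):
R_cast iron pipe wall = ln(53.2/50)/(2π×47.5×23.5) = 8.845×10^-6 K/W
R_cellular glass = ln(103.2/53.2)/(2π×0.047×23.5) = 0.09548 K/W
R_outer film = 1/(h_o·2πr_oL) = 1/(18.1×2π×0.1032×23.5) = 0.003626 K/W
R_total = 0.09911 K/W
Q = ΔT/R_total = 111/0.09911

Q ≈ 1120 W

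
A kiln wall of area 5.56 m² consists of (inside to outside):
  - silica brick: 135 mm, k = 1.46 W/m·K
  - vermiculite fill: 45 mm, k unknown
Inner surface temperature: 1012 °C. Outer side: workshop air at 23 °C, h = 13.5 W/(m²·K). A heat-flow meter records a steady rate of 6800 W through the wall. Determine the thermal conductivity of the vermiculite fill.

Series thermal resistances:
R_silica brick = L/(kA) = 0.135/(1.46×5.56) = 0.01663 K/W
R_outer film = 1/(h_o·A) = 1/(13.5×5.56) = 0.01332 K/W
Sum of known resistances R_other = 0.02995 K/W
Total R = ΔT/Q = 989/6800 = 0.1454 K/W
R_vermiculite fill = R_total − R_other = 0.1155 K/W
k = L/(R·A) = 0.045/(0.1155×5.56)

k ≈ 0.0701 W/(m·K)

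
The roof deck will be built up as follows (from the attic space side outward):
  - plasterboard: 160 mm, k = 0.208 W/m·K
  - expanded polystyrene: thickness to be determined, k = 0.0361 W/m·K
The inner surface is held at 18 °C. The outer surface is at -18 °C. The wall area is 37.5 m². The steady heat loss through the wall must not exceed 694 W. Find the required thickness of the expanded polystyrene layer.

L ≈ 42.5 mm

Thermal resistances in series:
R_plasterboard = L/(kA) = 0.16/(0.208×37.5) = 0.02051 K/W
Sum of the known resistances R_other = 0.02051 K/W
Required total resistance R_tot = ΔT/Q_allow = 36/694 = 0.05187 K/W
R_expanded polystyrene = R_tot − R_other = 0.03136 K/W
L = R·k·A = 0.03136×0.0361×37.5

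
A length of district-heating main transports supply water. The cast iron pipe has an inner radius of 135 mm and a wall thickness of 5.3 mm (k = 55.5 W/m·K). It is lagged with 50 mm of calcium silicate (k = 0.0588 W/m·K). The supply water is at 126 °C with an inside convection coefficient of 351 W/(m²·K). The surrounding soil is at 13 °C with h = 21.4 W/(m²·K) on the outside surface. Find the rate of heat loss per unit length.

Cylindrical conduction, so R = ln(r₂/r₁)/(2πkL) per layer, in series:
R_inner film = 1/(h_i·2πr₁L) = 1/(351×2π×0.135×1) = 0.003359 K/W
R_cast iron pipe wall = ln(140.3/135)/(2π×55.5×1) = 1.104×10^-4 K/W
R_calcium silicate = ln(190.3/140.3)/(2π×0.0588×1) = 0.8251 K/W
R_outer film = 1/(h_o·2πr_oL) = 1/(21.4×2π×0.1903×1) = 0.03908 K/W
R_total = 0.8676 K/W
Q = ΔT/R_total = 113/0.8676

q′ ≈ 130 W/m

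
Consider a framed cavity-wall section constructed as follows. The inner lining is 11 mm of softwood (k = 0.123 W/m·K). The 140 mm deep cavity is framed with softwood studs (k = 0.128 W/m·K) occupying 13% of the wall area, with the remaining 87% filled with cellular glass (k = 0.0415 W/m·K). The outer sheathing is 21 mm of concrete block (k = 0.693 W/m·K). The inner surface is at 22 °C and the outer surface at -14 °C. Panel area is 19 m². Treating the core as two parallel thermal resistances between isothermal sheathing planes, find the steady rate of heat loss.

Sheathing layers in series; stud and cavity paths in parallel between them.
R_inner = 0.011/(0.123×19) = 0.004707 K/W
R_stud  = 0.14/(0.128×0.13×19) = 0.4428 K/W
R_cav   = 0.14/(0.0415×0.87×19) = 0.2041 K/W
1/R_core = 1/R_stud + 1/R_cav → R_core = 0.1397 K/W
R_outer = 0.021/(0.693×19) = 0.001595 K/W
R_total = 0.146 K/W
Q = ΔT/R_total = 36/0.146

Q ≈ 247 W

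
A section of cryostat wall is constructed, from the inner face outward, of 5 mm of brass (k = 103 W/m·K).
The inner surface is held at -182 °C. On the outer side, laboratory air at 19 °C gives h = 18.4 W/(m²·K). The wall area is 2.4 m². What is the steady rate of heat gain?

Using the resistance-network approach (series):
R_brass = L/(kA) = 0.005/(103×2.4) = 2.023×10^-5 K/W
R_outer film = 1/(h_o·A) = 1/(18.4×2.4) = 0.02264 K/W
R_total = 0.02267 K/W
Q = ΔT / R_total = 201 / 0.02267

Q ≈ 8870 W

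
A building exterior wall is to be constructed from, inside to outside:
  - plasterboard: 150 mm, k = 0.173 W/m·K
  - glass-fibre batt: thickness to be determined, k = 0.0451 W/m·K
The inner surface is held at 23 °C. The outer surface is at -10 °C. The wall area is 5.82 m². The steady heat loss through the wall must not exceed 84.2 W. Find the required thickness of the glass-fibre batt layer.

Using the resistance-network approach (series):
R_plasterboard = L/(kA) = 0.15/(0.173×5.82) = 0.149 K/W
Sum of the known resistances R_other = 0.149 K/W
Required total resistance R_tot = ΔT/Q_allow = 33/84.2 = 0.3919 K/W
R_glass-fibre batt = R_tot − R_other = 0.2429 K/W
L = R·k·A = 0.2429×0.0451×5.82

L ≈ 63.8 mm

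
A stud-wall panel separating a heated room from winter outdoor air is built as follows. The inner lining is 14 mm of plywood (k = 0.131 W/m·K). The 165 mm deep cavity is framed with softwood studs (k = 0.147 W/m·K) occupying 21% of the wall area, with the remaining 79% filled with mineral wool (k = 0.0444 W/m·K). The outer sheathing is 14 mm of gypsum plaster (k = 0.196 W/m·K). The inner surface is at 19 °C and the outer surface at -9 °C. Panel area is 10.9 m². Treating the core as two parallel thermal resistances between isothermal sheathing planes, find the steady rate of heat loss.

Sheathing layers in series; stud and cavity paths in parallel between them.
R_inner = 0.014/(0.131×10.9) = 0.009805 K/W
R_stud  = 0.165/(0.147×0.21×10.9) = 0.4904 K/W
R_cav   = 0.165/(0.0444×0.79×10.9) = 0.4316 K/W
1/R_core = 1/R_stud + 1/R_cav → R_core = 0.2295 K/W
R_outer = 0.014/(0.196×10.9) = 0.006553 K/W
R_total = 0.2459 K/W
Q = ΔT/R_total = 28/0.2459

Q ≈ 114 W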